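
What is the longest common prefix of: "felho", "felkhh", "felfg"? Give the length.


Words: felho, felkhh, felfg
  Position 0: all 'f' => match
  Position 1: all 'e' => match
  Position 2: all 'l' => match
  Position 3: ('h', 'k', 'f') => mismatch, stop
LCP = "fel" (length 3)

3


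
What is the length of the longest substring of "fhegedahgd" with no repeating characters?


Input: "fhegedahgd"
Sliding window (track last position of each char):
  Position 0 ('f'): window [0,0] length 1 -- new best
  Position 1 ('h'): window [0,1] length 2 -- new best
  Position 2 ('e'): window [0,2] length 3 -- new best
  Position 3 ('g'): window [0,3] length 4 -- new best
  Position 4 ('e'): repeat (last at 2), move window start to 3
  Position 4 ('e'): window [3,4] length 2
  Position 5 ('d'): window [3,5] length 3
  Position 6 ('a'): window [3,6] length 4
  Position 7 ('h'): window [3,7] length 5 -- new best
  Position 8 ('g'): repeat (last at 3), move window start to 4
  Position 8 ('g'): window [4,8] length 5
  Position 9 ('d'): repeat (last at 5), move window start to 6
  Position 9 ('d'): window [6,9] length 4
Longest substring with no repeats: "gedah" with length 5

5


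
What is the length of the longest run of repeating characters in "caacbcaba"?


Input: "caacbcaba"
Scanning for longest run:
  Position 1 ('a'): new char, reset run to 1
  Position 2 ('a'): continues run of 'a', length=2
  Position 3 ('c'): new char, reset run to 1
  Position 4 ('b'): new char, reset run to 1
  Position 5 ('c'): new char, reset run to 1
  Position 6 ('a'): new char, reset run to 1
  Position 7 ('b'): new char, reset run to 1
  Position 8 ('a'): new char, reset run to 1
Longest run: 'a' with length 2

2


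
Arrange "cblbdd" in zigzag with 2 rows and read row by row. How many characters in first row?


Zigzag "cblbdd" into 2 rows:
Placing characters:
  'c' => row 0
  'b' => row 1
  'l' => row 0
  'b' => row 1
  'd' => row 0
  'd' => row 1
Rows:
  Row 0: "cld"
  Row 1: "bbd"
First row length: 3

3


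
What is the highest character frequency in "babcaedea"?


Input: babcaedea
Character counts:
  'a': 3
  'b': 2
  'c': 1
  'd': 1
  'e': 2
Maximum frequency: 3

3


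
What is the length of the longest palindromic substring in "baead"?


Input: "baead"
Checking substrings for palindromes:
  [1:4] "aea" (len 3) => palindrome
Longest palindromic substring: "aea" with length 3

3


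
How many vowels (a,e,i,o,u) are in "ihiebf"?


Input: ihiebf
Checking each character:
  'i' at position 0: vowel (running total: 1)
  'h' at position 1: consonant
  'i' at position 2: vowel (running total: 2)
  'e' at position 3: vowel (running total: 3)
  'b' at position 4: consonant
  'f' at position 5: consonant
Total vowels: 3

3


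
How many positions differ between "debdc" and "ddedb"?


Comparing "debdc" and "ddedb" position by position:
  Position 0: 'd' vs 'd' => same
  Position 1: 'e' vs 'd' => DIFFER
  Position 2: 'b' vs 'e' => DIFFER
  Position 3: 'd' vs 'd' => same
  Position 4: 'c' vs 'b' => DIFFER
Positions that differ: 3

3


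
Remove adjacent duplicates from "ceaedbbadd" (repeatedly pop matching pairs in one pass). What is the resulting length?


Input: ceaedbbadd
Stack-based adjacent duplicate removal:
  Read 'c': push. Stack: c
  Read 'e': push. Stack: ce
  Read 'a': push. Stack: cea
  Read 'e': push. Stack: ceae
  Read 'd': push. Stack: ceaed
  Read 'b': push. Stack: ceaedb
  Read 'b': matches stack top 'b' => pop. Stack: ceaed
  Read 'a': push. Stack: ceaeda
  Read 'd': push. Stack: ceaedad
  Read 'd': matches stack top 'd' => pop. Stack: ceaeda
Final stack: "ceaeda" (length 6)

6


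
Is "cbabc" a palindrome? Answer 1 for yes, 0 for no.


Input: cbabc
Reversed: cbabc
  Compare pos 0 ('c') with pos 4 ('c'): match
  Compare pos 1 ('b') with pos 3 ('b'): match
Result: palindrome

1


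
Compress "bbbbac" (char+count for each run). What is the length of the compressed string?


Input: bbbbac
Runs:
  'b' x 4 => "b4"
  'a' x 1 => "a1"
  'c' x 1 => "c1"
Compressed: "b4a1c1"
Compressed length: 6

6


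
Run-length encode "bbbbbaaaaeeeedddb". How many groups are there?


Input: bbbbbaaaaeeeedddb
Scanning for consecutive runs:
  Group 1: 'b' x 5 (positions 0-4)
  Group 2: 'a' x 4 (positions 5-8)
  Group 3: 'e' x 4 (positions 9-12)
  Group 4: 'd' x 3 (positions 13-15)
  Group 5: 'b' x 1 (positions 16-16)
Total groups: 5

5


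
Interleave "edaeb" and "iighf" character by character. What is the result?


Interleaving "edaeb" and "iighf":
  Position 0: 'e' from first, 'i' from second => "ei"
  Position 1: 'd' from first, 'i' from second => "di"
  Position 2: 'a' from first, 'g' from second => "ag"
  Position 3: 'e' from first, 'h' from second => "eh"
  Position 4: 'b' from first, 'f' from second => "bf"
Result: eidiagehbf

eidiagehbf


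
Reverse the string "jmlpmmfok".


Input: jmlpmmfok
Reading characters right to left:
  Position 8: 'k'
  Position 7: 'o'
  Position 6: 'f'
  Position 5: 'm'
  Position 4: 'm'
  Position 3: 'p'
  Position 2: 'l'
  Position 1: 'm'
  Position 0: 'j'
Reversed: kofmmplmj

kofmmplmj


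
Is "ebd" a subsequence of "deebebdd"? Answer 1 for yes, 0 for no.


Check if "ebd" is a subsequence of "deebebdd"
Greedy scan:
  Position 0 ('d'): no match needed
  Position 1 ('e'): matches sub[0] = 'e'
  Position 2 ('e'): no match needed
  Position 3 ('b'): matches sub[1] = 'b'
  Position 4 ('e'): no match needed
  Position 5 ('b'): no match needed
  Position 6 ('d'): matches sub[2] = 'd'
  Position 7 ('d'): no match needed
All 3 characters matched => is a subsequence

1


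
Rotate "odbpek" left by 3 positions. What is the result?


Input: "odbpek", rotate left by 3
First 3 characters: "odb"
Remaining characters: "pek"
Concatenate remaining + first: "pek" + "odb" = "pekodb"

pekodb


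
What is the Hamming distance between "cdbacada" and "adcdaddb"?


Comparing "cdbacada" and "adcdaddb" position by position:
  Position 0: 'c' vs 'a' => differ
  Position 1: 'd' vs 'd' => same
  Position 2: 'b' vs 'c' => differ
  Position 3: 'a' vs 'd' => differ
  Position 4: 'c' vs 'a' => differ
  Position 5: 'a' vs 'd' => differ
  Position 6: 'd' vs 'd' => same
  Position 7: 'a' vs 'b' => differ
Total differences (Hamming distance): 6

6


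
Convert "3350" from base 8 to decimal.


Input: "3350" in base 8
Positional expansion:
  Digit '3' (value 3) x 8^3 = 1536
  Digit '3' (value 3) x 8^2 = 192
  Digit '5' (value 5) x 8^1 = 40
  Digit '0' (value 0) x 8^0 = 0
Sum = 1768

1768


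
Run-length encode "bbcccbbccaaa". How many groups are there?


Input: bbcccbbccaaa
Scanning for consecutive runs:
  Group 1: 'b' x 2 (positions 0-1)
  Group 2: 'c' x 3 (positions 2-4)
  Group 3: 'b' x 2 (positions 5-6)
  Group 4: 'c' x 2 (positions 7-8)
  Group 5: 'a' x 3 (positions 9-11)
Total groups: 5

5


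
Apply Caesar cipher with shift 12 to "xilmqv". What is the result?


Caesar cipher: shift "xilmqv" by 12
  'x' (pos 23) + 12 = pos 9 = 'j'
  'i' (pos 8) + 12 = pos 20 = 'u'
  'l' (pos 11) + 12 = pos 23 = 'x'
  'm' (pos 12) + 12 = pos 24 = 'y'
  'q' (pos 16) + 12 = pos 2 = 'c'
  'v' (pos 21) + 12 = pos 7 = 'h'
Result: juxych

juxych


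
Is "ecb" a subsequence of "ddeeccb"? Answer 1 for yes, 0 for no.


Check if "ecb" is a subsequence of "ddeeccb"
Greedy scan:
  Position 0 ('d'): no match needed
  Position 1 ('d'): no match needed
  Position 2 ('e'): matches sub[0] = 'e'
  Position 3 ('e'): no match needed
  Position 4 ('c'): matches sub[1] = 'c'
  Position 5 ('c'): no match needed
  Position 6 ('b'): matches sub[2] = 'b'
All 3 characters matched => is a subsequence

1


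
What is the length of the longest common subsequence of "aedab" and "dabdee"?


LCS of "aedab" and "dabdee"
DP table:
           d    a    b    d    e    e
      0    0    0    0    0    0    0
  a   0    0    1    1    1    1    1
  e   0    0    1    1    1    2    2
  d   0    1    1    1    2    2    2
  a   0    1    2    2    2    2    2
  b   0    1    2    3    3    3    3
LCS length = dp[5][6] = 3

3


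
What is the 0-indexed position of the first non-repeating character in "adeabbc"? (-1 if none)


Input: adeabbc
Character frequencies:
  'a': 2
  'b': 2
  'c': 1
  'd': 1
  'e': 1
Scanning left to right for freq == 1:
  Position 0 ('a'): freq=2, skip
  Position 1 ('d'): unique! => answer = 1

1


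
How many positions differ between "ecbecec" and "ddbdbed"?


Comparing "ecbecec" and "ddbdbed" position by position:
  Position 0: 'e' vs 'd' => DIFFER
  Position 1: 'c' vs 'd' => DIFFER
  Position 2: 'b' vs 'b' => same
  Position 3: 'e' vs 'd' => DIFFER
  Position 4: 'c' vs 'b' => DIFFER
  Position 5: 'e' vs 'e' => same
  Position 6: 'c' vs 'd' => DIFFER
Positions that differ: 5

5


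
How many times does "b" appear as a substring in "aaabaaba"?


Searching for "b" in "aaabaaba"
Scanning each position:
  Position 0: "a" => no
  Position 1: "a" => no
  Position 2: "a" => no
  Position 3: "b" => MATCH
  Position 4: "a" => no
  Position 5: "a" => no
  Position 6: "b" => MATCH
  Position 7: "a" => no
Total occurrences: 2

2


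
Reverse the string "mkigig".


Input: mkigig
Reading characters right to left:
  Position 5: 'g'
  Position 4: 'i'
  Position 3: 'g'
  Position 2: 'i'
  Position 1: 'k'
  Position 0: 'm'
Reversed: gigikm

gigikm


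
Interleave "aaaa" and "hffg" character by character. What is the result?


Interleaving "aaaa" and "hffg":
  Position 0: 'a' from first, 'h' from second => "ah"
  Position 1: 'a' from first, 'f' from second => "af"
  Position 2: 'a' from first, 'f' from second => "af"
  Position 3: 'a' from first, 'g' from second => "ag"
Result: ahafafag

ahafafag


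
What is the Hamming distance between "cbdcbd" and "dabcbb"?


Comparing "cbdcbd" and "dabcbb" position by position:
  Position 0: 'c' vs 'd' => differ
  Position 1: 'b' vs 'a' => differ
  Position 2: 'd' vs 'b' => differ
  Position 3: 'c' vs 'c' => same
  Position 4: 'b' vs 'b' => same
  Position 5: 'd' vs 'b' => differ
Total differences (Hamming distance): 4

4


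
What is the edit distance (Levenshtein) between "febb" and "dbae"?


Computing edit distance: "febb" -> "dbae"
DP table:
           d    b    a    e
      0    1    2    3    4
  f   1    1    2    3    4
  e   2    2    2    3    3
  b   3    3    2    3    4
  b   4    4    3    3    4
Edit distance = dp[4][4] = 4

4


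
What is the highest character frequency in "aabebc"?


Input: aabebc
Character counts:
  'a': 2
  'b': 2
  'c': 1
  'e': 1
Maximum frequency: 2

2


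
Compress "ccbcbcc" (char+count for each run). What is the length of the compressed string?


Input: ccbcbcc
Runs:
  'c' x 2 => "c2"
  'b' x 1 => "b1"
  'c' x 1 => "c1"
  'b' x 1 => "b1"
  'c' x 2 => "c2"
Compressed: "c2b1c1b1c2"
Compressed length: 10

10


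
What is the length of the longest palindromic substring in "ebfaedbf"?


Input: "ebfaedbf"
Checking substrings for palindromes:
  No multi-char palindromic substrings found
Longest palindromic substring: "e" with length 1

1


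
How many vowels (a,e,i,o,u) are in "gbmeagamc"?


Input: gbmeagamc
Checking each character:
  'g' at position 0: consonant
  'b' at position 1: consonant
  'm' at position 2: consonant
  'e' at position 3: vowel (running total: 1)
  'a' at position 4: vowel (running total: 2)
  'g' at position 5: consonant
  'a' at position 6: vowel (running total: 3)
  'm' at position 7: consonant
  'c' at position 8: consonant
Total vowels: 3

3


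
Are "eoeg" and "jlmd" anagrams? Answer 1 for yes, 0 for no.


Strings: "eoeg", "jlmd"
Sorted first:  eego
Sorted second: djlm
Differ at position 0: 'e' vs 'd' => not anagrams

0


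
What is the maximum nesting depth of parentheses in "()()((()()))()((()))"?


Input: "()()((()()))()((()))"
Tracking depth:
  Position 0 '(': depth becomes 1
  Position 1 ')': depth becomes 0
  Position 2 '(': depth becomes 1
  Position 3 ')': depth becomes 0
  Position 4 '(': depth becomes 1
  Position 5 '(': depth becomes 2
  Position 6 '(': depth becomes 3
  Position 7 ')': depth becomes 2
  Position 8 '(': depth becomes 3
  Position 9 ')': depth becomes 2
  Position 10 ')': depth becomes 1
  Position 11 ')': depth becomes 0
  Position 12 '(': depth becomes 1
  Position 13 ')': depth becomes 0
  Position 14 '(': depth becomes 1
  Position 15 '(': depth becomes 2
  Position 16 '(': depth becomes 3
  Position 17 ')': depth becomes 2
  Position 18 ')': depth becomes 1
  Position 19 ')': depth becomes 0
Maximum depth reached: 3

3


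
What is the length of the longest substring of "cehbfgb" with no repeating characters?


Input: "cehbfgb"
Sliding window (track last position of each char):
  Position 0 ('c'): window [0,0] length 1 -- new best
  Position 1 ('e'): window [0,1] length 2 -- new best
  Position 2 ('h'): window [0,2] length 3 -- new best
  Position 3 ('b'): window [0,3] length 4 -- new best
  Position 4 ('f'): window [0,4] length 5 -- new best
  Position 5 ('g'): window [0,5] length 6 -- new best
  Position 6 ('b'): repeat (last at 3), move window start to 4
  Position 6 ('b'): window [4,6] length 3
Longest substring with no repeats: "cehbfg" with length 6

6


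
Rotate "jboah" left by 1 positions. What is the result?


Input: "jboah", rotate left by 1
First 1 characters: "j"
Remaining characters: "boah"
Concatenate remaining + first: "boah" + "j" = "boahj"

boahj


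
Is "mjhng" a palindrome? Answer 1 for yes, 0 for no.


Input: mjhng
Reversed: gnhjm
  Compare pos 0 ('m') with pos 4 ('g'): MISMATCH
  Compare pos 1 ('j') with pos 3 ('n'): MISMATCH
Result: not a palindrome

0


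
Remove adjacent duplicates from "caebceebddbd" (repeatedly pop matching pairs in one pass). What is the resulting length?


Input: caebceebddbd
Stack-based adjacent duplicate removal:
  Read 'c': push. Stack: c
  Read 'a': push. Stack: ca
  Read 'e': push. Stack: cae
  Read 'b': push. Stack: caeb
  Read 'c': push. Stack: caebc
  Read 'e': push. Stack: caebce
  Read 'e': matches stack top 'e' => pop. Stack: caebc
  Read 'b': push. Stack: caebcb
  Read 'd': push. Stack: caebcbd
  Read 'd': matches stack top 'd' => pop. Stack: caebcb
  Read 'b': matches stack top 'b' => pop. Stack: caebc
  Read 'd': push. Stack: caebcd
Final stack: "caebcd" (length 6)

6


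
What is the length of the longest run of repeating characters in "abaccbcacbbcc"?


Input: "abaccbcacbbcc"
Scanning for longest run:
  Position 1 ('b'): new char, reset run to 1
  Position 2 ('a'): new char, reset run to 1
  Position 3 ('c'): new char, reset run to 1
  Position 4 ('c'): continues run of 'c', length=2
  Position 5 ('b'): new char, reset run to 1
  Position 6 ('c'): new char, reset run to 1
  Position 7 ('a'): new char, reset run to 1
  Position 8 ('c'): new char, reset run to 1
  Position 9 ('b'): new char, reset run to 1
  Position 10 ('b'): continues run of 'b', length=2
  Position 11 ('c'): new char, reset run to 1
  Position 12 ('c'): continues run of 'c', length=2
Longest run: 'c' with length 2

2


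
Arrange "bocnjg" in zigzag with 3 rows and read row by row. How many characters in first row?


Zigzag "bocnjg" into 3 rows:
Placing characters:
  'b' => row 0
  'o' => row 1
  'c' => row 2
  'n' => row 1
  'j' => row 0
  'g' => row 1
Rows:
  Row 0: "bj"
  Row 1: "ong"
  Row 2: "c"
First row length: 2

2


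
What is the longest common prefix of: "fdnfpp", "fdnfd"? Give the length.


Words: fdnfpp, fdnfd
  Position 0: all 'f' => match
  Position 1: all 'd' => match
  Position 2: all 'n' => match
  Position 3: all 'f' => match
  Position 4: ('p', 'd') => mismatch, stop
LCP = "fdnf" (length 4)

4


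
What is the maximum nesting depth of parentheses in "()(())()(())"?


Input: "()(())()(())"
Tracking depth:
  Position 0 '(': depth becomes 1
  Position 1 ')': depth becomes 0
  Position 2 '(': depth becomes 1
  Position 3 '(': depth becomes 2
  Position 4 ')': depth becomes 1
  Position 5 ')': depth becomes 0
  Position 6 '(': depth becomes 1
  Position 7 ')': depth becomes 0
  Position 8 '(': depth becomes 1
  Position 9 '(': depth becomes 2
  Position 10 ')': depth becomes 1
  Position 11 ')': depth becomes 0
Maximum depth reached: 2

2


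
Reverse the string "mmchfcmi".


Input: mmchfcmi
Reading characters right to left:
  Position 7: 'i'
  Position 6: 'm'
  Position 5: 'c'
  Position 4: 'f'
  Position 3: 'h'
  Position 2: 'c'
  Position 1: 'm'
  Position 0: 'm'
Reversed: imcfhcmm

imcfhcmm


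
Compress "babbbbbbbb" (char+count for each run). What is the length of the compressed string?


Input: babbbbbbbb
Runs:
  'b' x 1 => "b1"
  'a' x 1 => "a1"
  'b' x 8 => "b8"
Compressed: "b1a1b8"
Compressed length: 6

6


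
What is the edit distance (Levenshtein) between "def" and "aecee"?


Computing edit distance: "def" -> "aecee"
DP table:
           a    e    c    e    e
      0    1    2    3    4    5
  d   1    1    2    3    4    5
  e   2    2    1    2    3    4
  f   3    3    2    2    3    4
Edit distance = dp[3][5] = 4

4


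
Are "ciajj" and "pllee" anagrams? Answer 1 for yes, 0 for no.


Strings: "ciajj", "pllee"
Sorted first:  acijj
Sorted second: eellp
Differ at position 0: 'a' vs 'e' => not anagrams

0


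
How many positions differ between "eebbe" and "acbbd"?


Comparing "eebbe" and "acbbd" position by position:
  Position 0: 'e' vs 'a' => DIFFER
  Position 1: 'e' vs 'c' => DIFFER
  Position 2: 'b' vs 'b' => same
  Position 3: 'b' vs 'b' => same
  Position 4: 'e' vs 'd' => DIFFER
Positions that differ: 3

3


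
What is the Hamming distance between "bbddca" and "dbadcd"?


Comparing "bbddca" and "dbadcd" position by position:
  Position 0: 'b' vs 'd' => differ
  Position 1: 'b' vs 'b' => same
  Position 2: 'd' vs 'a' => differ
  Position 3: 'd' vs 'd' => same
  Position 4: 'c' vs 'c' => same
  Position 5: 'a' vs 'd' => differ
Total differences (Hamming distance): 3

3


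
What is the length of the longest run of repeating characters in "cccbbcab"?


Input: "cccbbcab"
Scanning for longest run:
  Position 1 ('c'): continues run of 'c', length=2
  Position 2 ('c'): continues run of 'c', length=3
  Position 3 ('b'): new char, reset run to 1
  Position 4 ('b'): continues run of 'b', length=2
  Position 5 ('c'): new char, reset run to 1
  Position 6 ('a'): new char, reset run to 1
  Position 7 ('b'): new char, reset run to 1
Longest run: 'c' with length 3

3


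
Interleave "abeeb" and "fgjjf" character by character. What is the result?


Interleaving "abeeb" and "fgjjf":
  Position 0: 'a' from first, 'f' from second => "af"
  Position 1: 'b' from first, 'g' from second => "bg"
  Position 2: 'e' from first, 'j' from second => "ej"
  Position 3: 'e' from first, 'j' from second => "ej"
  Position 4: 'b' from first, 'f' from second => "bf"
Result: afbgejejbf

afbgejejbf


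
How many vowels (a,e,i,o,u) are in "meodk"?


Input: meodk
Checking each character:
  'm' at position 0: consonant
  'e' at position 1: vowel (running total: 1)
  'o' at position 2: vowel (running total: 2)
  'd' at position 3: consonant
  'k' at position 4: consonant
Total vowels: 2

2


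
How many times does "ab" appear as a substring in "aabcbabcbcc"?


Searching for "ab" in "aabcbabcbcc"
Scanning each position:
  Position 0: "aa" => no
  Position 1: "ab" => MATCH
  Position 2: "bc" => no
  Position 3: "cb" => no
  Position 4: "ba" => no
  Position 5: "ab" => MATCH
  Position 6: "bc" => no
  Position 7: "cb" => no
  Position 8: "bc" => no
  Position 9: "cc" => no
Total occurrences: 2

2


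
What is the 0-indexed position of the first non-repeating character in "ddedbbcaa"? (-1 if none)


Input: ddedbbcaa
Character frequencies:
  'a': 2
  'b': 2
  'c': 1
  'd': 3
  'e': 1
Scanning left to right for freq == 1:
  Position 0 ('d'): freq=3, skip
  Position 1 ('d'): freq=3, skip
  Position 2 ('e'): unique! => answer = 2

2


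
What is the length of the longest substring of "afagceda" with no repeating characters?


Input: "afagceda"
Sliding window (track last position of each char):
  Position 0 ('a'): window [0,0] length 1 -- new best
  Position 1 ('f'): window [0,1] length 2 -- new best
  Position 2 ('a'): repeat (last at 0), move window start to 1
  Position 2 ('a'): window [1,2] length 2
  Position 3 ('g'): window [1,3] length 3 -- new best
  Position 4 ('c'): window [1,4] length 4 -- new best
  Position 5 ('e'): window [1,5] length 5 -- new best
  Position 6 ('d'): window [1,6] length 6 -- new best
  Position 7 ('a'): repeat (last at 2), move window start to 3
  Position 7 ('a'): window [3,7] length 5
Longest substring with no repeats: "fagced" with length 6

6


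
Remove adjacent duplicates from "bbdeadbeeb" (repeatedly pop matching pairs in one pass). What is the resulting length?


Input: bbdeadbeeb
Stack-based adjacent duplicate removal:
  Read 'b': push. Stack: b
  Read 'b': matches stack top 'b' => pop. Stack: (empty)
  Read 'd': push. Stack: d
  Read 'e': push. Stack: de
  Read 'a': push. Stack: dea
  Read 'd': push. Stack: dead
  Read 'b': push. Stack: deadb
  Read 'e': push. Stack: deadbe
  Read 'e': matches stack top 'e' => pop. Stack: deadb
  Read 'b': matches stack top 'b' => pop. Stack: dead
Final stack: "dead" (length 4)

4


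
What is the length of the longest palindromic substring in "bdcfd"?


Input: "bdcfd"
Checking substrings for palindromes:
  No multi-char palindromic substrings found
Longest palindromic substring: "b" with length 1

1


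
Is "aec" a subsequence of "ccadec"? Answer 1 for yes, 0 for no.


Check if "aec" is a subsequence of "ccadec"
Greedy scan:
  Position 0 ('c'): no match needed
  Position 1 ('c'): no match needed
  Position 2 ('a'): matches sub[0] = 'a'
  Position 3 ('d'): no match needed
  Position 4 ('e'): matches sub[1] = 'e'
  Position 5 ('c'): matches sub[2] = 'c'
All 3 characters matched => is a subsequence

1


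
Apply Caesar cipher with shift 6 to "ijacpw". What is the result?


Caesar cipher: shift "ijacpw" by 6
  'i' (pos 8) + 6 = pos 14 = 'o'
  'j' (pos 9) + 6 = pos 15 = 'p'
  'a' (pos 0) + 6 = pos 6 = 'g'
  'c' (pos 2) + 6 = pos 8 = 'i'
  'p' (pos 15) + 6 = pos 21 = 'v'
  'w' (pos 22) + 6 = pos 2 = 'c'
Result: opgivc

opgivc


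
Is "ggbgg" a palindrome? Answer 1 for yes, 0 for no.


Input: ggbgg
Reversed: ggbgg
  Compare pos 0 ('g') with pos 4 ('g'): match
  Compare pos 1 ('g') with pos 3 ('g'): match
Result: palindrome

1


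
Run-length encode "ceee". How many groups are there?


Input: ceee
Scanning for consecutive runs:
  Group 1: 'c' x 1 (positions 0-0)
  Group 2: 'e' x 3 (positions 1-3)
Total groups: 2

2


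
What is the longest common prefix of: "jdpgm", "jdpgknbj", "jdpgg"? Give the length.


Words: jdpgm, jdpgknbj, jdpgg
  Position 0: all 'j' => match
  Position 1: all 'd' => match
  Position 2: all 'p' => match
  Position 3: all 'g' => match
  Position 4: ('m', 'k', 'g') => mismatch, stop
LCP = "jdpg" (length 4)

4


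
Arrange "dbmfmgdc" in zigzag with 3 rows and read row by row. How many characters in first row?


Zigzag "dbmfmgdc" into 3 rows:
Placing characters:
  'd' => row 0
  'b' => row 1
  'm' => row 2
  'f' => row 1
  'm' => row 0
  'g' => row 1
  'd' => row 2
  'c' => row 1
Rows:
  Row 0: "dm"
  Row 1: "bfgc"
  Row 2: "md"
First row length: 2

2


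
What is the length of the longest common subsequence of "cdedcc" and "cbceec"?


LCS of "cdedcc" and "cbceec"
DP table:
           c    b    c    e    e    c
      0    0    0    0    0    0    0
  c   0    1    1    1    1    1    1
  d   0    1    1    1    1    1    1
  e   0    1    1    1    2    2    2
  d   0    1    1    1    2    2    2
  c   0    1    1    2    2    2    3
  c   0    1    1    2    2    2    3
LCS length = dp[6][6] = 3

3


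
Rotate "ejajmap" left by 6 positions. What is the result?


Input: "ejajmap", rotate left by 6
First 6 characters: "ejajma"
Remaining characters: "p"
Concatenate remaining + first: "p" + "ejajma" = "pejajma"

pejajma


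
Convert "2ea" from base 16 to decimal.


Input: "2ea" in base 16
Positional expansion:
  Digit '2' (value 2) x 16^2 = 512
  Digit 'e' (value 14) x 16^1 = 224
  Digit 'a' (value 10) x 16^0 = 10
Sum = 746

746


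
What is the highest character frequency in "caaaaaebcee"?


Input: caaaaaebcee
Character counts:
  'a': 5
  'b': 1
  'c': 2
  'e': 3
Maximum frequency: 5

5


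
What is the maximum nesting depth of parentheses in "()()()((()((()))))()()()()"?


Input: "()()()((()((()))))()()()()"
Tracking depth:
  Position 0 '(': depth becomes 1
  Position 1 ')': depth becomes 0
  Position 2 '(': depth becomes 1
  Position 3 ')': depth becomes 0
  Position 4 '(': depth becomes 1
  Position 5 ')': depth becomes 0
  Position 6 '(': depth becomes 1
  Position 7 '(': depth becomes 2
  Position 8 '(': depth becomes 3
  Position 9 ')': depth becomes 2
  Position 10 '(': depth becomes 3
  Position 11 '(': depth becomes 4
  Position 12 '(': depth becomes 5
  Position 13 ')': depth becomes 4
  Position 14 ')': depth becomes 3
  Position 15 ')': depth becomes 2
  Position 16 ')': depth becomes 1
  Position 17 ')': depth becomes 0
  Position 18 '(': depth becomes 1
  Position 19 ')': depth becomes 0
  Position 20 '(': depth becomes 1
  Position 21 ')': depth becomes 0
  Position 22 '(': depth becomes 1
  Position 23 ')': depth becomes 0
  Position 24 '(': depth becomes 1
  Position 25 ')': depth becomes 0
Maximum depth reached: 5

5


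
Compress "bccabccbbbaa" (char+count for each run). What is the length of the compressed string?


Input: bccabccbbbaa
Runs:
  'b' x 1 => "b1"
  'c' x 2 => "c2"
  'a' x 1 => "a1"
  'b' x 1 => "b1"
  'c' x 2 => "c2"
  'b' x 3 => "b3"
  'a' x 2 => "a2"
Compressed: "b1c2a1b1c2b3a2"
Compressed length: 14

14


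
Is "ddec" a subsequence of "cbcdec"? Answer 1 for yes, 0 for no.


Check if "ddec" is a subsequence of "cbcdec"
Greedy scan:
  Position 0 ('c'): no match needed
  Position 1 ('b'): no match needed
  Position 2 ('c'): no match needed
  Position 3 ('d'): matches sub[0] = 'd'
  Position 4 ('e'): no match needed
  Position 5 ('c'): no match needed
Only matched 1/4 characters => not a subsequence

0


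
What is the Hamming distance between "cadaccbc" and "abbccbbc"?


Comparing "cadaccbc" and "abbccbbc" position by position:
  Position 0: 'c' vs 'a' => differ
  Position 1: 'a' vs 'b' => differ
  Position 2: 'd' vs 'b' => differ
  Position 3: 'a' vs 'c' => differ
  Position 4: 'c' vs 'c' => same
  Position 5: 'c' vs 'b' => differ
  Position 6: 'b' vs 'b' => same
  Position 7: 'c' vs 'c' => same
Total differences (Hamming distance): 5

5


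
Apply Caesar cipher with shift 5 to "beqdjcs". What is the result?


Caesar cipher: shift "beqdjcs" by 5
  'b' (pos 1) + 5 = pos 6 = 'g'
  'e' (pos 4) + 5 = pos 9 = 'j'
  'q' (pos 16) + 5 = pos 21 = 'v'
  'd' (pos 3) + 5 = pos 8 = 'i'
  'j' (pos 9) + 5 = pos 14 = 'o'
  'c' (pos 2) + 5 = pos 7 = 'h'
  's' (pos 18) + 5 = pos 23 = 'x'
Result: gjviohx

gjviohx


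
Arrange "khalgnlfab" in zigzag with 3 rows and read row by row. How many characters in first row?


Zigzag "khalgnlfab" into 3 rows:
Placing characters:
  'k' => row 0
  'h' => row 1
  'a' => row 2
  'l' => row 1
  'g' => row 0
  'n' => row 1
  'l' => row 2
  'f' => row 1
  'a' => row 0
  'b' => row 1
Rows:
  Row 0: "kga"
  Row 1: "hlnfb"
  Row 2: "al"
First row length: 3

3


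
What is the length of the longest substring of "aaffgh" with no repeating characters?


Input: "aaffgh"
Sliding window (track last position of each char):
  Position 0 ('a'): window [0,0] length 1 -- new best
  Position 1 ('a'): repeat (last at 0), move window start to 1
  Position 1 ('a'): window [1,1] length 1
  Position 2 ('f'): window [1,2] length 2 -- new best
  Position 3 ('f'): repeat (last at 2), move window start to 3
  Position 3 ('f'): window [3,3] length 1
  Position 4 ('g'): window [3,4] length 2
  Position 5 ('h'): window [3,5] length 3 -- new best
Longest substring with no repeats: "fgh" with length 3

3


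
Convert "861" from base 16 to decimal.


Input: "861" in base 16
Positional expansion:
  Digit '8' (value 8) x 16^2 = 2048
  Digit '6' (value 6) x 16^1 = 96
  Digit '1' (value 1) x 16^0 = 1
Sum = 2145

2145


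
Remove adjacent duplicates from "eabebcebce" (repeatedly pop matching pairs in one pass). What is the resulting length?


Input: eabebcebce
Stack-based adjacent duplicate removal:
  Read 'e': push. Stack: e
  Read 'a': push. Stack: ea
  Read 'b': push. Stack: eab
  Read 'e': push. Stack: eabe
  Read 'b': push. Stack: eabeb
  Read 'c': push. Stack: eabebc
  Read 'e': push. Stack: eabebce
  Read 'b': push. Stack: eabebceb
  Read 'c': push. Stack: eabebcebc
  Read 'e': push. Stack: eabebcebce
Final stack: "eabebcebce" (length 10)

10


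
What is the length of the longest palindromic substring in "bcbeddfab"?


Input: "bcbeddfab"
Checking substrings for palindromes:
  [0:3] "bcb" (len 3) => palindrome
  [4:6] "dd" (len 2) => palindrome
Longest palindromic substring: "bcb" with length 3

3


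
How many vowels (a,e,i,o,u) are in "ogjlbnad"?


Input: ogjlbnad
Checking each character:
  'o' at position 0: vowel (running total: 1)
  'g' at position 1: consonant
  'j' at position 2: consonant
  'l' at position 3: consonant
  'b' at position 4: consonant
  'n' at position 5: consonant
  'a' at position 6: vowel (running total: 2)
  'd' at position 7: consonant
Total vowels: 2

2


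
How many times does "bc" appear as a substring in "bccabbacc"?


Searching for "bc" in "bccabbacc"
Scanning each position:
  Position 0: "bc" => MATCH
  Position 1: "cc" => no
  Position 2: "ca" => no
  Position 3: "ab" => no
  Position 4: "bb" => no
  Position 5: "ba" => no
  Position 6: "ac" => no
  Position 7: "cc" => no
Total occurrences: 1

1


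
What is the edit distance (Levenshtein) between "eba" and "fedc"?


Computing edit distance: "eba" -> "fedc"
DP table:
           f    e    d    c
      0    1    2    3    4
  e   1    1    1    2    3
  b   2    2    2    2    3
  a   3    3    3    3    3
Edit distance = dp[3][4] = 3

3


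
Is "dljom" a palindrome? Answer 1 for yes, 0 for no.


Input: dljom
Reversed: mojld
  Compare pos 0 ('d') with pos 4 ('m'): MISMATCH
  Compare pos 1 ('l') with pos 3 ('o'): MISMATCH
Result: not a palindrome

0


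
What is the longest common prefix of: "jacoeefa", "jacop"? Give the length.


Words: jacoeefa, jacop
  Position 0: all 'j' => match
  Position 1: all 'a' => match
  Position 2: all 'c' => match
  Position 3: all 'o' => match
  Position 4: ('e', 'p') => mismatch, stop
LCP = "jaco" (length 4)

4


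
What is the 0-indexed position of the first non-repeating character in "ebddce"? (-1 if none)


Input: ebddce
Character frequencies:
  'b': 1
  'c': 1
  'd': 2
  'e': 2
Scanning left to right for freq == 1:
  Position 0 ('e'): freq=2, skip
  Position 1 ('b'): unique! => answer = 1

1


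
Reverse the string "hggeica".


Input: hggeica
Reading characters right to left:
  Position 6: 'a'
  Position 5: 'c'
  Position 4: 'i'
  Position 3: 'e'
  Position 2: 'g'
  Position 1: 'g'
  Position 0: 'h'
Reversed: acieggh

acieggh


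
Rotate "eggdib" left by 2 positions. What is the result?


Input: "eggdib", rotate left by 2
First 2 characters: "eg"
Remaining characters: "gdib"
Concatenate remaining + first: "gdib" + "eg" = "gdibeg"

gdibeg


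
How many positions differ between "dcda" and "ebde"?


Comparing "dcda" and "ebde" position by position:
  Position 0: 'd' vs 'e' => DIFFER
  Position 1: 'c' vs 'b' => DIFFER
  Position 2: 'd' vs 'd' => same
  Position 3: 'a' vs 'e' => DIFFER
Positions that differ: 3

3


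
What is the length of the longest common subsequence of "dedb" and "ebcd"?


LCS of "dedb" and "ebcd"
DP table:
           e    b    c    d
      0    0    0    0    0
  d   0    0    0    0    1
  e   0    1    1    1    1
  d   0    1    1    1    2
  b   0    1    2    2    2
LCS length = dp[4][4] = 2

2


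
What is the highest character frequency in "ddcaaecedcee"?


Input: ddcaaecedcee
Character counts:
  'a': 2
  'c': 3
  'd': 3
  'e': 4
Maximum frequency: 4

4


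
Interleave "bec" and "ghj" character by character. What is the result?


Interleaving "bec" and "ghj":
  Position 0: 'b' from first, 'g' from second => "bg"
  Position 1: 'e' from first, 'h' from second => "eh"
  Position 2: 'c' from first, 'j' from second => "cj"
Result: bgehcj

bgehcj


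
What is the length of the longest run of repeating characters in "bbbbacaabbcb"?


Input: "bbbbacaabbcb"
Scanning for longest run:
  Position 1 ('b'): continues run of 'b', length=2
  Position 2 ('b'): continues run of 'b', length=3
  Position 3 ('b'): continues run of 'b', length=4
  Position 4 ('a'): new char, reset run to 1
  Position 5 ('c'): new char, reset run to 1
  Position 6 ('a'): new char, reset run to 1
  Position 7 ('a'): continues run of 'a', length=2
  Position 8 ('b'): new char, reset run to 1
  Position 9 ('b'): continues run of 'b', length=2
  Position 10 ('c'): new char, reset run to 1
  Position 11 ('b'): new char, reset run to 1
Longest run: 'b' with length 4

4


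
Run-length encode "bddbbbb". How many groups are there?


Input: bddbbbb
Scanning for consecutive runs:
  Group 1: 'b' x 1 (positions 0-0)
  Group 2: 'd' x 2 (positions 1-2)
  Group 3: 'b' x 4 (positions 3-6)
Total groups: 3

3


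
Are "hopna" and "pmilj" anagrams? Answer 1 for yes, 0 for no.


Strings: "hopna", "pmilj"
Sorted first:  ahnop
Sorted second: ijlmp
Differ at position 0: 'a' vs 'i' => not anagrams

0


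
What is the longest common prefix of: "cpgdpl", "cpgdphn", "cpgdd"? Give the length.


Words: cpgdpl, cpgdphn, cpgdd
  Position 0: all 'c' => match
  Position 1: all 'p' => match
  Position 2: all 'g' => match
  Position 3: all 'd' => match
  Position 4: ('p', 'p', 'd') => mismatch, stop
LCP = "cpgd" (length 4)

4


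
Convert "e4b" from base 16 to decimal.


Input: "e4b" in base 16
Positional expansion:
  Digit 'e' (value 14) x 16^2 = 3584
  Digit '4' (value 4) x 16^1 = 64
  Digit 'b' (value 11) x 16^0 = 11
Sum = 3659

3659


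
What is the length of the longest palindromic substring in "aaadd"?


Input: "aaadd"
Checking substrings for palindromes:
  [0:3] "aaa" (len 3) => palindrome
  [0:2] "aa" (len 2) => palindrome
  [1:3] "aa" (len 2) => palindrome
  [3:5] "dd" (len 2) => palindrome
Longest palindromic substring: "aaa" with length 3

3


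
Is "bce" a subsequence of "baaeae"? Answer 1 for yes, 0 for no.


Check if "bce" is a subsequence of "baaeae"
Greedy scan:
  Position 0 ('b'): matches sub[0] = 'b'
  Position 1 ('a'): no match needed
  Position 2 ('a'): no match needed
  Position 3 ('e'): no match needed
  Position 4 ('a'): no match needed
  Position 5 ('e'): no match needed
Only matched 1/3 characters => not a subsequence

0


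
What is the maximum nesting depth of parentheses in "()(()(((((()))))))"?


Input: "()(()(((((()))))))"
Tracking depth:
  Position 0 '(': depth becomes 1
  Position 1 ')': depth becomes 0
  Position 2 '(': depth becomes 1
  Position 3 '(': depth becomes 2
  Position 4 ')': depth becomes 1
  Position 5 '(': depth becomes 2
  Position 6 '(': depth becomes 3
  Position 7 '(': depth becomes 4
  Position 8 '(': depth becomes 5
  Position 9 '(': depth becomes 6
  Position 10 '(': depth becomes 7
  Position 11 ')': depth becomes 6
  Position 12 ')': depth becomes 5
  Position 13 ')': depth becomes 4
  Position 14 ')': depth becomes 3
  Position 15 ')': depth becomes 2
  Position 16 ')': depth becomes 1
  Position 17 ')': depth becomes 0
Maximum depth reached: 7

7


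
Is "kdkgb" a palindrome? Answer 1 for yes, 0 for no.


Input: kdkgb
Reversed: bgkdk
  Compare pos 0 ('k') with pos 4 ('b'): MISMATCH
  Compare pos 1 ('d') with pos 3 ('g'): MISMATCH
Result: not a palindrome

0


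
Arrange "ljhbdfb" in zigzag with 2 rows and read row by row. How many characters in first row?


Zigzag "ljhbdfb" into 2 rows:
Placing characters:
  'l' => row 0
  'j' => row 1
  'h' => row 0
  'b' => row 1
  'd' => row 0
  'f' => row 1
  'b' => row 0
Rows:
  Row 0: "lhdb"
  Row 1: "jbf"
First row length: 4

4


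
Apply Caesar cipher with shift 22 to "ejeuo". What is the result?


Caesar cipher: shift "ejeuo" by 22
  'e' (pos 4) + 22 = pos 0 = 'a'
  'j' (pos 9) + 22 = pos 5 = 'f'
  'e' (pos 4) + 22 = pos 0 = 'a'
  'u' (pos 20) + 22 = pos 16 = 'q'
  'o' (pos 14) + 22 = pos 10 = 'k'
Result: afaqk

afaqk


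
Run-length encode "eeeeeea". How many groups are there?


Input: eeeeeea
Scanning for consecutive runs:
  Group 1: 'e' x 6 (positions 0-5)
  Group 2: 'a' x 1 (positions 6-6)
Total groups: 2

2


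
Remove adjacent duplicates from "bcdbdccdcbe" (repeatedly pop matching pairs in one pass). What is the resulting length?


Input: bcdbdccdcbe
Stack-based adjacent duplicate removal:
  Read 'b': push. Stack: b
  Read 'c': push. Stack: bc
  Read 'd': push. Stack: bcd
  Read 'b': push. Stack: bcdb
  Read 'd': push. Stack: bcdbd
  Read 'c': push. Stack: bcdbdc
  Read 'c': matches stack top 'c' => pop. Stack: bcdbd
  Read 'd': matches stack top 'd' => pop. Stack: bcdb
  Read 'c': push. Stack: bcdbc
  Read 'b': push. Stack: bcdbcb
  Read 'e': push. Stack: bcdbcbe
Final stack: "bcdbcbe" (length 7)

7


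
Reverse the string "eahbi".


Input: eahbi
Reading characters right to left:
  Position 4: 'i'
  Position 3: 'b'
  Position 2: 'h'
  Position 1: 'a'
  Position 0: 'e'
Reversed: ibhae

ibhae


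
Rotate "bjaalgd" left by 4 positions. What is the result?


Input: "bjaalgd", rotate left by 4
First 4 characters: "bjaa"
Remaining characters: "lgd"
Concatenate remaining + first: "lgd" + "bjaa" = "lgdbjaa"

lgdbjaa


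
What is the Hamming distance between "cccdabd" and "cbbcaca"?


Comparing "cccdabd" and "cbbcaca" position by position:
  Position 0: 'c' vs 'c' => same
  Position 1: 'c' vs 'b' => differ
  Position 2: 'c' vs 'b' => differ
  Position 3: 'd' vs 'c' => differ
  Position 4: 'a' vs 'a' => same
  Position 5: 'b' vs 'c' => differ
  Position 6: 'd' vs 'a' => differ
Total differences (Hamming distance): 5

5


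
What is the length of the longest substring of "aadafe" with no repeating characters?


Input: "aadafe"
Sliding window (track last position of each char):
  Position 0 ('a'): window [0,0] length 1 -- new best
  Position 1 ('a'): repeat (last at 0), move window start to 1
  Position 1 ('a'): window [1,1] length 1
  Position 2 ('d'): window [1,2] length 2 -- new best
  Position 3 ('a'): repeat (last at 1), move window start to 2
  Position 3 ('a'): window [2,3] length 2
  Position 4 ('f'): window [2,4] length 3 -- new best
  Position 5 ('e'): window [2,5] length 4 -- new best
Longest substring with no repeats: "dafe" with length 4

4


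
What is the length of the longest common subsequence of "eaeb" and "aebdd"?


LCS of "eaeb" and "aebdd"
DP table:
           a    e    b    d    d
      0    0    0    0    0    0
  e   0    0    1    1    1    1
  a   0    1    1    1    1    1
  e   0    1    2    2    2    2
  b   0    1    2    3    3    3
LCS length = dp[4][5] = 3

3


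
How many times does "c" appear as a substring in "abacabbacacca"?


Searching for "c" in "abacabbacacca"
Scanning each position:
  Position 0: "a" => no
  Position 1: "b" => no
  Position 2: "a" => no
  Position 3: "c" => MATCH
  Position 4: "a" => no
  Position 5: "b" => no
  Position 6: "b" => no
  Position 7: "a" => no
  Position 8: "c" => MATCH
  Position 9: "a" => no
  Position 10: "c" => MATCH
  Position 11: "c" => MATCH
  Position 12: "a" => no
Total occurrences: 4

4


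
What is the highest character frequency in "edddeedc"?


Input: edddeedc
Character counts:
  'c': 1
  'd': 4
  'e': 3
Maximum frequency: 4

4


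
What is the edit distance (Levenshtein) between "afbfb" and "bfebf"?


Computing edit distance: "afbfb" -> "bfebf"
DP table:
           b    f    e    b    f
      0    1    2    3    4    5
  a   1    1    2    3    4    5
  f   2    2    1    2    3    4
  b   3    2    2    2    2    3
  f   4    3    2    3    3    2
  b   5    4    3    3    3    3
Edit distance = dp[5][5] = 3

3
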